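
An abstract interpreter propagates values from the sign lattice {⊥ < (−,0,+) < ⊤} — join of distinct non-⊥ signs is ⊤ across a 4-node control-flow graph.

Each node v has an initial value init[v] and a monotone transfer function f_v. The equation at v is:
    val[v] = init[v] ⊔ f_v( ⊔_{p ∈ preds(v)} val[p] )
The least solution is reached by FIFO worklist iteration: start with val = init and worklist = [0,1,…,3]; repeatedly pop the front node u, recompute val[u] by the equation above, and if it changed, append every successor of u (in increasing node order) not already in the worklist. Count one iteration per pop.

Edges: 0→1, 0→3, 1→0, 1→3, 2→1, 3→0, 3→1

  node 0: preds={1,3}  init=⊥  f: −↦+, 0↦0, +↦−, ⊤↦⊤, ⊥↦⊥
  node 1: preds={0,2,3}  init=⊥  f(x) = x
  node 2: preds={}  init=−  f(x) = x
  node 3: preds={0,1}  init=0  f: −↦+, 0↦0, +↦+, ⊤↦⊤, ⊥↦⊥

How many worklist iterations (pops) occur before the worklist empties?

7

Worklist (7 pops):
  #1 pop 0: in=0 → 0 (was ⊥); enqueue []
  #2 pop 1: in=⊤ → ⊤ (was ⊥); enqueue [0]
  #3 pop 2: in=⊥ → − (no change)
  #4 pop 3: in=⊤ → ⊤ (was 0); enqueue [1]
  #5 pop 0: in=⊤ → ⊤ (was 0); enqueue [3]
  #6 pop 1: in=⊤ → ⊤ (no change)
  #7 pop 3: in=⊤ → ⊤ (no change)

Fixpoint:
  val[0] = ⊤
  val[1] = ⊤
  val[2] = −
  val[3] = ⊤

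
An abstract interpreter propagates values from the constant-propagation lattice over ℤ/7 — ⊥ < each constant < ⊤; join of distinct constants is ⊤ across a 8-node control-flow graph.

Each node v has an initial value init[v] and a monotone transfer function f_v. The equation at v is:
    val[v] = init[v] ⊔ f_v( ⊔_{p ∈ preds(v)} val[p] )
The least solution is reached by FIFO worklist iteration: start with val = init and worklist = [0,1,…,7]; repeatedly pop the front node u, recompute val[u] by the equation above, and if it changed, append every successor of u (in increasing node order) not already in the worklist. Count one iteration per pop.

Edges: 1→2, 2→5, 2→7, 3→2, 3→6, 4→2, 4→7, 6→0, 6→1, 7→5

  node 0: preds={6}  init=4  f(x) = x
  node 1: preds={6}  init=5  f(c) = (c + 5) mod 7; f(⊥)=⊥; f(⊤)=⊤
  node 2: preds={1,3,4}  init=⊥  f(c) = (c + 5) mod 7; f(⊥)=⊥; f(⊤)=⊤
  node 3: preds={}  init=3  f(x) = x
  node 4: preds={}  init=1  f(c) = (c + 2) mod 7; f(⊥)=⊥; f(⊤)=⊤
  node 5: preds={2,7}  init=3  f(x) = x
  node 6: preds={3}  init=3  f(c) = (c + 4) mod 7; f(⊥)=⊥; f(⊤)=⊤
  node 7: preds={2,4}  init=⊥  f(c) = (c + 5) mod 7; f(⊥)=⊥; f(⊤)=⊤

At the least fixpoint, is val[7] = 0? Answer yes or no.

Worklist (11 pops):
  #1 pop 0: in=3 → ⊤ (was 4); enqueue []
  #2 pop 1: in=3 → ⊤ (was 5); enqueue []
  #3 pop 2: in=⊤ → ⊤ (was ⊥); enqueue []
  #4 pop 3: in=⊥ → 3 (no change)
  #5 pop 4: in=⊥ → 1 (no change)
  #6 pop 5: in=⊤ → ⊤ (was 3); enqueue []
  #7 pop 6: in=3 → ⊤ (was 3); enqueue [0,1]
  #8 pop 7: in=⊤ → ⊤ (was ⊥); enqueue [5]
  #9 pop 0: in=⊤ → ⊤ (no change)
  #10 pop 1: in=⊤ → ⊤ (no change)
  #11 pop 5: in=⊤ → ⊤ (no change)

Fixpoint:
  val[0] = ⊤
  val[1] = ⊤
  val[2] = ⊤
  val[3] = 3
  val[4] = 1
  val[5] = ⊤
  val[6] = ⊤
  val[7] = ⊤

no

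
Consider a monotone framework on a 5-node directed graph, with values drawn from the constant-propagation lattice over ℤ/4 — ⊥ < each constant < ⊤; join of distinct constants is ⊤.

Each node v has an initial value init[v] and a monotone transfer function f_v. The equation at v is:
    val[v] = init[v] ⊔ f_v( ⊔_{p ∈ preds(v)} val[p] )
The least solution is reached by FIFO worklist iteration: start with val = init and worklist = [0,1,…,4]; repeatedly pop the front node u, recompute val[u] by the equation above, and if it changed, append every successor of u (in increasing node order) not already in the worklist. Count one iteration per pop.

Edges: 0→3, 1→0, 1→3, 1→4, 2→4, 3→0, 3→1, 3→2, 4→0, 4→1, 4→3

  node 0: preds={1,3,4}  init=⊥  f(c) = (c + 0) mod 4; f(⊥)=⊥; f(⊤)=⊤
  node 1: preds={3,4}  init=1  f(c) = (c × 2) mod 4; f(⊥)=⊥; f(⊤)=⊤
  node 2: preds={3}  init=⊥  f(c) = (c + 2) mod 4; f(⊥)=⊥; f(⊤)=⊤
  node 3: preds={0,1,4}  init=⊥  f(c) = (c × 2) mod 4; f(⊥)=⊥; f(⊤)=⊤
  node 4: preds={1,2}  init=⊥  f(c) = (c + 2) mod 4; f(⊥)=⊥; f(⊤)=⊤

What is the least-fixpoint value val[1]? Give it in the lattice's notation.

⊤

Iteration log — 16 steps:
  step 1. node 0  ⊔preds=1  new=1  old=⊥  +wl: 
  step 2. node 1  ⊔preds=⊥  new=1  stable
  step 3. node 2  ⊔preds=⊥  new=⊥  stable
  step 4. node 3  ⊔preds=1  new=2  old=⊥  +wl: 0,1,2
  step 5. node 4  ⊔preds=1  new=3  old=⊥  +wl: 3
  step 6. node 0  ⊔preds=⊤  new=⊤  old=1  +wl: 
  step 7. node 1  ⊔preds=⊤  new=⊤  old=1  +wl: 0,4
  step 8. node 2  ⊔preds=2  new=0  old=⊥  +wl: 
  step 9. node 3  ⊔preds=⊤  new=⊤  old=2  +wl: 1,2
  step 10. node 0  ⊔preds=⊤  new=⊤  stable
  step 11. node 4  ⊔preds=⊤  new=⊤  old=3  +wl: 0,3
  step 12. node 1  ⊔preds=⊤  new=⊤  stable
  step 13. node 2  ⊔preds=⊤  new=⊤  old=0  +wl: 4
  step 14. node 0  ⊔preds=⊤  new=⊤  stable
  step 15. node 3  ⊔preds=⊤  new=⊤  stable
  step 16. node 4  ⊔preds=⊤  new=⊤  stable

Least fixpoint reached:
  node 0: ⊤
  node 1: ⊤
  node 2: ⊤
  node 3: ⊤
  node 4: ⊤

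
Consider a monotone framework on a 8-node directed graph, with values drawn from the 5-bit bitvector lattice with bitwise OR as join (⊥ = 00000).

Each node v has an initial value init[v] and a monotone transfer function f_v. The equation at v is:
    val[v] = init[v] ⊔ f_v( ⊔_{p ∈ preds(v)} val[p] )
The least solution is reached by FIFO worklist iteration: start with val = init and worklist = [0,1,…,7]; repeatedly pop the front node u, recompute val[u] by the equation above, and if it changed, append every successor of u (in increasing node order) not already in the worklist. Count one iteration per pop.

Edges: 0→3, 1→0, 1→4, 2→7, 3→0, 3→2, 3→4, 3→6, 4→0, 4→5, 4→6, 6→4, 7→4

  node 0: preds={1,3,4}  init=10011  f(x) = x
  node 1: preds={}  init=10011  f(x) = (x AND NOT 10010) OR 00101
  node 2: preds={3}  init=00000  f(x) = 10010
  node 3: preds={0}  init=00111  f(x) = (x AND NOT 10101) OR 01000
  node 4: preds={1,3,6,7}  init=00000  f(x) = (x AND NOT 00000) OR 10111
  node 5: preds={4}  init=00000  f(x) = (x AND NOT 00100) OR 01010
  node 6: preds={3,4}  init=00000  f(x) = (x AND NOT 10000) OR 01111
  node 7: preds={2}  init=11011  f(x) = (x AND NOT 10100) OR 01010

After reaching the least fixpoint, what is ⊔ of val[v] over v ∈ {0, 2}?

11111

Iteration log — 12 steps:
  step 1. node 0  ⊔preds=10111  new=10111  old=10011  +wl: 
  step 2. node 1  ⊔preds=00000  new=10111  old=10011  +wl: 0
  step 3. node 2  ⊔preds=00111  new=10010  old=00000  +wl: 
  step 4. node 3  ⊔preds=10111  new=01111  old=00111  +wl: 2
  step 5. node 4  ⊔preds=11111  new=11111  old=00000  +wl: 
  step 6. node 5  ⊔preds=11111  new=11011  old=00000  +wl: 
  step 7. node 6  ⊔preds=11111  new=01111  old=00000  +wl: 4
  step 8. node 7  ⊔preds=10010  new=11011  stable
  step 9. node 0  ⊔preds=11111  new=11111  old=10111  +wl: 3
  step 10. node 2  ⊔preds=01111  new=10010  stable
  step 11. node 4  ⊔preds=11111  new=11111  stable
  step 12. node 3  ⊔preds=11111  new=01111  stable

Least fixpoint reached:
  node 0: 11111
  node 1: 10111
  node 2: 10010
  node 3: 01111
  node 4: 11111
  node 5: 11011
  node 6: 01111
  node 7: 11011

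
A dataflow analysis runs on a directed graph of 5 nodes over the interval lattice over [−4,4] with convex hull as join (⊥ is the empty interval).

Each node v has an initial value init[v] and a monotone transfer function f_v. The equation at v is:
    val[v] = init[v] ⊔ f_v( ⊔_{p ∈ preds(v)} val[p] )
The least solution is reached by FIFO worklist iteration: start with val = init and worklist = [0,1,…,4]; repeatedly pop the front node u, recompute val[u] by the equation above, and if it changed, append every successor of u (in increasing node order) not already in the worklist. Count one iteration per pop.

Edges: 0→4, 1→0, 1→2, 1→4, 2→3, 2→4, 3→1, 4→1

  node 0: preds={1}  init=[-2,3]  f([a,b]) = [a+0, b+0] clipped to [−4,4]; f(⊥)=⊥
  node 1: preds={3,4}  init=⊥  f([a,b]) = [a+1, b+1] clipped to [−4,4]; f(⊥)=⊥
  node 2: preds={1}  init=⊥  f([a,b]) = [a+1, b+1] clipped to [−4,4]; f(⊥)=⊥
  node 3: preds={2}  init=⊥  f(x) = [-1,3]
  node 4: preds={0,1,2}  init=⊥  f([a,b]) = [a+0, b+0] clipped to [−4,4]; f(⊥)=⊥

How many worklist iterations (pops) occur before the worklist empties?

11

Trace (11 dequeues):
  [1] u=0 | in ⊥ | out [-2,3] | ==
  [2] u=1 | in ⊥ | out ⊥ | ==
  [3] u=2 | in ⊥ | out ⊥ | ==
  [4] u=3 | in ⊥ | out [-1,3] | prev ⊥ | push {1}
  [5] u=4 | in [-2,3] | out [-2,3] | prev ⊥ | push {}
  [6] u=1 | in [-2,3] | out [-1,4] | prev ⊥ | push {0,2,4}
  [7] u=0 | in [-1,4] | out [-2,4] | prev [-2,3] | push {}
  [8] u=2 | in [-1,4] | out [0,4] | prev ⊥ | push {3}
  [9] u=4 | in [-2,4] | out [-2,4] | prev [-2,3] | push {1}
  [10] u=3 | in [0,4] | out [-1,3] | ==
  [11] u=1 | in [-2,4] | out [-1,4] | ==

Converged values:
  [0] [-2,4]
  [1] [-1,4]
  [2] [0,4]
  [3] [-1,3]
  [4] [-2,4]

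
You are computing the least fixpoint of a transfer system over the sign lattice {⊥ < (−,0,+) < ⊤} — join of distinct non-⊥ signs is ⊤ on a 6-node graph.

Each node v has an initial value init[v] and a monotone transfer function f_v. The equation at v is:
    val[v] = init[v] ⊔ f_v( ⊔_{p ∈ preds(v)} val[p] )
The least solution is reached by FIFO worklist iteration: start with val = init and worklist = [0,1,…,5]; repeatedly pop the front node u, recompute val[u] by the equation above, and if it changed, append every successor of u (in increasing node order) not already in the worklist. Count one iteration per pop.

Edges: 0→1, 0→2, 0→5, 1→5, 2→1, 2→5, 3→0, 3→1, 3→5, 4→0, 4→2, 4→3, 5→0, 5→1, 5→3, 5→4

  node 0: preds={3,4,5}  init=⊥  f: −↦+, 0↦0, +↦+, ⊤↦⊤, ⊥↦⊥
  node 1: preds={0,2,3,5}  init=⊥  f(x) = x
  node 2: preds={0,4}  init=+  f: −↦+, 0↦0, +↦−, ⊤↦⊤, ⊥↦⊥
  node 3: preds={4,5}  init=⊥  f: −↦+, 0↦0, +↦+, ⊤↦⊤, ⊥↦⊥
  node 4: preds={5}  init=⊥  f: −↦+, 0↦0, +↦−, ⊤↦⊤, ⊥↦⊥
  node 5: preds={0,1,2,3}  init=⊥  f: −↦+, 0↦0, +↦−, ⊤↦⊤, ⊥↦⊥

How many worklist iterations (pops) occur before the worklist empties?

Worklist (21 pops):
  #1 pop 0: in=⊥ → ⊥ (no change)
  #2 pop 1: in=+ → + (was ⊥); enqueue []
  #3 pop 2: in=⊥ → + (no change)
  #4 pop 3: in=⊥ → ⊥ (no change)
  #5 pop 4: in=⊥ → ⊥ (no change)
  #6 pop 5: in=+ → − (was ⊥); enqueue [0,1,3,4]
  #7 pop 0: in=− → + (was ⊥); enqueue [2,5]
  #8 pop 1: in=⊤ → ⊤ (was +); enqueue []
  #9 pop 3: in=− → + (was ⊥); enqueue [0,1]
  #10 pop 4: in=− → + (was ⊥); enqueue [3]
  #11 pop 2: in=+ → ⊤ (was +); enqueue []
  #12 pop 5: in=⊤ → ⊤ (was −); enqueue [4]
  #13 pop 0: in=⊤ → ⊤ (was +); enqueue [2,5]
  #14 pop 1: in=⊤ → ⊤ (no change)
  #15 pop 3: in=⊤ → ⊤ (was +); enqueue [0,1]
  #16 pop 4: in=⊤ → ⊤ (was +); enqueue [3]
  #17 pop 2: in=⊤ → ⊤ (no change)
  #18 pop 5: in=⊤ → ⊤ (no change)
  #19 pop 0: in=⊤ → ⊤ (no change)
  #20 pop 1: in=⊤ → ⊤ (no change)
  #21 pop 3: in=⊤ → ⊤ (no change)

Fixpoint:
  val[0] = ⊤
  val[1] = ⊤
  val[2] = ⊤
  val[3] = ⊤
  val[4] = ⊤
  val[5] = ⊤

21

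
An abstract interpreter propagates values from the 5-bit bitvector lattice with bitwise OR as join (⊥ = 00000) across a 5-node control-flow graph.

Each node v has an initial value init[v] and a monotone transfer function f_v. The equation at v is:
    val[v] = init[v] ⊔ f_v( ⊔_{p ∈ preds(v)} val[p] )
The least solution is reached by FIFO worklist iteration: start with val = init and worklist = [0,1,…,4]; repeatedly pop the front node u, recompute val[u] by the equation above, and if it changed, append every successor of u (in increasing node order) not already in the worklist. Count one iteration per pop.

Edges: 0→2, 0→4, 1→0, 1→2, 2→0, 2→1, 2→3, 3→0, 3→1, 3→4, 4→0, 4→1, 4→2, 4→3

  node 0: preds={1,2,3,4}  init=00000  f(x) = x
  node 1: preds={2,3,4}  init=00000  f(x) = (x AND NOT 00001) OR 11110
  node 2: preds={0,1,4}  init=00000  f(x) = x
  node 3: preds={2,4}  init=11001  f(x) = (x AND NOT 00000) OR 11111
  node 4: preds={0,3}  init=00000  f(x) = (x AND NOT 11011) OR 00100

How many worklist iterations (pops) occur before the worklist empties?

10

Iteration log — 10 steps:
  step 1. node 0  ⊔preds=11001  new=11001  old=00000  +wl: 
  step 2. node 1  ⊔preds=11001  new=11110  old=00000  +wl: 0
  step 3. node 2  ⊔preds=11111  new=11111  old=00000  +wl: 1
  step 4. node 3  ⊔preds=11111  new=11111  old=11001  +wl: 
  step 5. node 4  ⊔preds=11111  new=00100  old=00000  +wl: 2,3
  step 6. node 0  ⊔preds=11111  new=11111  old=11001  +wl: 4
  step 7. node 1  ⊔preds=11111  new=11110  stable
  step 8. node 2  ⊔preds=11111  new=11111  stable
  step 9. node 3  ⊔preds=11111  new=11111  stable
  step 10. node 4  ⊔preds=11111  new=00100  stable

Least fixpoint reached:
  node 0: 11111
  node 1: 11110
  node 2: 11111
  node 3: 11111
  node 4: 00100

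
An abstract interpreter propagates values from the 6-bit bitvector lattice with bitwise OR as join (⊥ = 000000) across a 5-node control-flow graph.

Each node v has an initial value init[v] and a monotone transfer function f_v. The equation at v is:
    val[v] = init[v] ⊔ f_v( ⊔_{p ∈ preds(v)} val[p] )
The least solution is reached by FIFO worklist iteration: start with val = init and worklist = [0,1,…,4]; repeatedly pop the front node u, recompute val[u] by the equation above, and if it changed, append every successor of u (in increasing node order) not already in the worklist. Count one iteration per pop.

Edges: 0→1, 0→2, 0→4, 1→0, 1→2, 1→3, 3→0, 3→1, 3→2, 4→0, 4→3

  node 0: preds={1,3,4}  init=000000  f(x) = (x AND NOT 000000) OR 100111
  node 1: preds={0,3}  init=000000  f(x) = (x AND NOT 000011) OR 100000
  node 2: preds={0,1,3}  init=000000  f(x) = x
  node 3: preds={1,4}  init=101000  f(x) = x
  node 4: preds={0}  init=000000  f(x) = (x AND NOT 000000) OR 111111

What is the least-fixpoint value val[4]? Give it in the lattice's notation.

111111

Worklist (13 pops):
  #1 pop 0: in=101000 → 101111 (was 000000); enqueue []
  #2 pop 1: in=101111 → 101100 (was 000000); enqueue [0]
  #3 pop 2: in=101111 → 101111 (was 000000); enqueue []
  #4 pop 3: in=101100 → 101100 (was 101000); enqueue [1,2]
  #5 pop 4: in=101111 → 111111 (was 000000); enqueue [3]
  #6 pop 0: in=111111 → 111111 (was 101111); enqueue [4]
  #7 pop 1: in=111111 → 111100 (was 101100); enqueue [0]
  #8 pop 2: in=111111 → 111111 (was 101111); enqueue []
  #9 pop 3: in=111111 → 111111 (was 101100); enqueue [1,2]
  #10 pop 4: in=111111 → 111111 (no change)
  #11 pop 0: in=111111 → 111111 (no change)
  #12 pop 1: in=111111 → 111100 (no change)
  #13 pop 2: in=111111 → 111111 (no change)

Fixpoint:
  val[0] = 111111
  val[1] = 111100
  val[2] = 111111
  val[3] = 111111
  val[4] = 111111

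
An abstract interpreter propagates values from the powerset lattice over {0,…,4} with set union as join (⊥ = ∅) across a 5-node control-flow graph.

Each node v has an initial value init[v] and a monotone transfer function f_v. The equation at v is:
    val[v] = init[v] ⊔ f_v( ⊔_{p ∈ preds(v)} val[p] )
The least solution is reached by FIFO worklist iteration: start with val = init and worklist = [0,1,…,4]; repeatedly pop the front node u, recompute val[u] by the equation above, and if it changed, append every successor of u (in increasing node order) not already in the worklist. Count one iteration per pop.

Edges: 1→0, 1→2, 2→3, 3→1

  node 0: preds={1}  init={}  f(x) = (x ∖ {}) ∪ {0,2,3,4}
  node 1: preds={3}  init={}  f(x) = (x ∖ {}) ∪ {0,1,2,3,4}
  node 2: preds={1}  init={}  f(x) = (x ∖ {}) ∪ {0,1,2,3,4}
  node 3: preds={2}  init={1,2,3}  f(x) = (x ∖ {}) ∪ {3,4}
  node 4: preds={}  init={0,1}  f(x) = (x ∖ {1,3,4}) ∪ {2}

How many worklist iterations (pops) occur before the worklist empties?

7

Iteration log — 7 steps:
  step 1. node 0  ⊔preds={}  new={0,2,3,4}  old={}  +wl: 
  step 2. node 1  ⊔preds={1,2,3}  new={0,1,2,3,4}  old={}  +wl: 0
  step 3. node 2  ⊔preds={0,1,2,3,4}  new={0,1,2,3,4}  old={}  +wl: 
  step 4. node 3  ⊔preds={0,1,2,3,4}  new={0,1,2,3,4}  old={1,2,3}  +wl: 1
  step 5. node 4  ⊔preds={}  new={0,1,2}  old={0,1}  +wl: 
  step 6. node 0  ⊔preds={0,1,2,3,4}  new={0,1,2,3,4}  old={0,2,3,4}  +wl: 
  step 7. node 1  ⊔preds={0,1,2,3,4}  new={0,1,2,3,4}  stable

Least fixpoint reached:
  node 0: {0,1,2,3,4}
  node 1: {0,1,2,3,4}
  node 2: {0,1,2,3,4}
  node 3: {0,1,2,3,4}
  node 4: {0,1,2}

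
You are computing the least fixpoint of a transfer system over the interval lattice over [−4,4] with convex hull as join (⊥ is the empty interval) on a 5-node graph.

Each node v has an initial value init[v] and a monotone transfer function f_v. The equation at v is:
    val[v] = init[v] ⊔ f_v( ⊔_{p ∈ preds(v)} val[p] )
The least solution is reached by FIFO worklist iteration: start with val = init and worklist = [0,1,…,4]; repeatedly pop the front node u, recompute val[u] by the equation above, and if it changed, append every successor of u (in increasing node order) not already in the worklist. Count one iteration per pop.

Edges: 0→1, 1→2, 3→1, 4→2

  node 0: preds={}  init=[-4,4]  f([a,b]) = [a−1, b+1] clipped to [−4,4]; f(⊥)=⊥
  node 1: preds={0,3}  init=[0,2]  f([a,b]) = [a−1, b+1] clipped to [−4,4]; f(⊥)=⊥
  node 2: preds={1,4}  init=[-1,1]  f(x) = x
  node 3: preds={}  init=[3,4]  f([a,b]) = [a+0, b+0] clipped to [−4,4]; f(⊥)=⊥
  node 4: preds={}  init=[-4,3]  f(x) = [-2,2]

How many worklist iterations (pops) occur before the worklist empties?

5

Trace (5 dequeues):
  [1] u=0 | in ⊥ | out [-4,4] | ==
  [2] u=1 | in [-4,4] | out [-4,4] | prev [0,2] | push {}
  [3] u=2 | in [-4,4] | out [-4,4] | prev [-1,1] | push {}
  [4] u=3 | in ⊥ | out [3,4] | ==
  [5] u=4 | in ⊥ | out [-4,3] | ==

Converged values:
  [0] [-4,4]
  [1] [-4,4]
  [2] [-4,4]
  [3] [3,4]
  [4] [-4,3]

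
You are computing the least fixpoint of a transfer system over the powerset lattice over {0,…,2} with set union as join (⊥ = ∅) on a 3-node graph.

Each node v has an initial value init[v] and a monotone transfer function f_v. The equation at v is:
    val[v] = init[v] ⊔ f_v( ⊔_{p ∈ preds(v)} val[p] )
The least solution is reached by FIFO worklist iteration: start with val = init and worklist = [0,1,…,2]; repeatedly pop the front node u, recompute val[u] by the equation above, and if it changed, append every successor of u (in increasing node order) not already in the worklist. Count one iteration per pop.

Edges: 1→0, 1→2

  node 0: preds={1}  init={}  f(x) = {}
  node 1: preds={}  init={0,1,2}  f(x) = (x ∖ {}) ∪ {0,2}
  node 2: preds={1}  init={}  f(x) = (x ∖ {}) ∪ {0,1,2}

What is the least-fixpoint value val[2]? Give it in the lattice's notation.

Trace (3 dequeues):
  [1] u=0 | in {0,1,2} | out {} | ==
  [2] u=1 | in {} | out {0,1,2} | ==
  [3] u=2 | in {0,1,2} | out {0,1,2} | prev {} | push {}

Converged values:
  [0] {}
  [1] {0,1,2}
  [2] {0,1,2}

{0,1,2}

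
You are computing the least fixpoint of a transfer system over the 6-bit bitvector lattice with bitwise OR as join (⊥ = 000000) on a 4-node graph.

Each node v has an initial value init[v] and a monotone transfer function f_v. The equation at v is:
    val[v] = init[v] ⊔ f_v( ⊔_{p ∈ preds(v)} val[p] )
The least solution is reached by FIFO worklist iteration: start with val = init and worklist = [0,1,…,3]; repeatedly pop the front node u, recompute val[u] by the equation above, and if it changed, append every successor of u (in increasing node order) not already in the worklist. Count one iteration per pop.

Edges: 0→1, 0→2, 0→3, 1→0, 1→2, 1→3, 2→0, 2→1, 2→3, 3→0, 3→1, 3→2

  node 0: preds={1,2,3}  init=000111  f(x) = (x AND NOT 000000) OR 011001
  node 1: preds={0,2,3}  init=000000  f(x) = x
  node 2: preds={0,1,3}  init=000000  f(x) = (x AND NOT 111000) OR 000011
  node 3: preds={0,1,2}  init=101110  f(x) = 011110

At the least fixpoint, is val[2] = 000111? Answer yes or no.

Trace (7 dequeues):
  [1] u=0 | in 101110 | out 111111 | prev 000111 | push {}
  [2] u=1 | in 111111 | out 111111 | prev 000000 | push {0}
  [3] u=2 | in 111111 | out 000111 | prev 000000 | push {1}
  [4] u=3 | in 111111 | out 111110 | prev 101110 | push {2}
  [5] u=0 | in 111111 | out 111111 | ==
  [6] u=1 | in 111111 | out 111111 | ==
  [7] u=2 | in 111111 | out 000111 | ==

Converged values:
  [0] 111111
  [1] 111111
  [2] 000111
  [3] 111110

yes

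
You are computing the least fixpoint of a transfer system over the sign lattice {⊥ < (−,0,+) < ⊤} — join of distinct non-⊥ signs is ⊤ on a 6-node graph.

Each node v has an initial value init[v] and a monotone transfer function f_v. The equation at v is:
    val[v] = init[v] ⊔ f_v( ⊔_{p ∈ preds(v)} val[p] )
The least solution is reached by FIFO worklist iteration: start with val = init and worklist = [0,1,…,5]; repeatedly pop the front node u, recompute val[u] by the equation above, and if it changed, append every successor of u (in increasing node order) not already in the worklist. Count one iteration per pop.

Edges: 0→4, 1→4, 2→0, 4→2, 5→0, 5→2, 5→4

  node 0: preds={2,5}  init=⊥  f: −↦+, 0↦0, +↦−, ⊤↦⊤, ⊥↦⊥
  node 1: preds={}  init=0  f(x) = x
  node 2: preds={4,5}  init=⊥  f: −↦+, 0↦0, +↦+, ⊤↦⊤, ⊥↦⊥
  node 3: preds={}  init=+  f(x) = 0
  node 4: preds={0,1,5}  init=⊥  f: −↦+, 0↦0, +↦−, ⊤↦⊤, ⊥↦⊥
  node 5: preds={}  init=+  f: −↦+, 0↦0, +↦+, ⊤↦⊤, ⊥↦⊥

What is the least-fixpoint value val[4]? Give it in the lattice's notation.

⊤

Iteration log — 10 steps:
  step 1. node 0  ⊔preds=+  new=−  old=⊥  +wl: 
  step 2. node 1  ⊔preds=⊥  new=0  stable
  step 3. node 2  ⊔preds=+  new=+  old=⊥  +wl: 0
  step 4. node 3  ⊔preds=⊥  new=⊤  old=+  +wl: 
  step 5. node 4  ⊔preds=⊤  new=⊤  old=⊥  +wl: 2
  step 6. node 5  ⊔preds=⊥  new=+  stable
  step 7. node 0  ⊔preds=+  new=−  stable
  step 8. node 2  ⊔preds=⊤  new=⊤  old=+  +wl: 0
  step 9. node 0  ⊔preds=⊤  new=⊤  old=−  +wl: 4
  step 10. node 4  ⊔preds=⊤  new=⊤  stable

Least fixpoint reached:
  node 0: ⊤
  node 1: 0
  node 2: ⊤
  node 3: ⊤
  node 4: ⊤
  node 5: +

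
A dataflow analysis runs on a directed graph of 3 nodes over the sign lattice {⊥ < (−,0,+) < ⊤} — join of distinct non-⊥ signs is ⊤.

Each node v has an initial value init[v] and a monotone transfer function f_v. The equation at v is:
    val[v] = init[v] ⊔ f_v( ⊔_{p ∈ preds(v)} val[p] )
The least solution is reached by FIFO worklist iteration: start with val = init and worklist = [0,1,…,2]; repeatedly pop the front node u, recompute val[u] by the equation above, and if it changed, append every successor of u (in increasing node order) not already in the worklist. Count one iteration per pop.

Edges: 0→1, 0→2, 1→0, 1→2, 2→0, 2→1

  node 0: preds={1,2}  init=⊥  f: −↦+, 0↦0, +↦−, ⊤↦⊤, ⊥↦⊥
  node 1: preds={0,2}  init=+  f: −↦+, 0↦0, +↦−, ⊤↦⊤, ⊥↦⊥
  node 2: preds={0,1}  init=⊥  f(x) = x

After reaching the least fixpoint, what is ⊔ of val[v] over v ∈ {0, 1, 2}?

⊤

Iteration log — 7 steps:
  step 1. node 0  ⊔preds=+  new=−  old=⊥  +wl: 
  step 2. node 1  ⊔preds=−  new=+  stable
  step 3. node 2  ⊔preds=⊤  new=⊤  old=⊥  +wl: 0,1
  step 4. node 0  ⊔preds=⊤  new=⊤  old=−  +wl: 2
  step 5. node 1  ⊔preds=⊤  new=⊤  old=+  +wl: 0
  step 6. node 2  ⊔preds=⊤  new=⊤  stable
  step 7. node 0  ⊔preds=⊤  new=⊤  stable

Least fixpoint reached:
  node 0: ⊤
  node 1: ⊤
  node 2: ⊤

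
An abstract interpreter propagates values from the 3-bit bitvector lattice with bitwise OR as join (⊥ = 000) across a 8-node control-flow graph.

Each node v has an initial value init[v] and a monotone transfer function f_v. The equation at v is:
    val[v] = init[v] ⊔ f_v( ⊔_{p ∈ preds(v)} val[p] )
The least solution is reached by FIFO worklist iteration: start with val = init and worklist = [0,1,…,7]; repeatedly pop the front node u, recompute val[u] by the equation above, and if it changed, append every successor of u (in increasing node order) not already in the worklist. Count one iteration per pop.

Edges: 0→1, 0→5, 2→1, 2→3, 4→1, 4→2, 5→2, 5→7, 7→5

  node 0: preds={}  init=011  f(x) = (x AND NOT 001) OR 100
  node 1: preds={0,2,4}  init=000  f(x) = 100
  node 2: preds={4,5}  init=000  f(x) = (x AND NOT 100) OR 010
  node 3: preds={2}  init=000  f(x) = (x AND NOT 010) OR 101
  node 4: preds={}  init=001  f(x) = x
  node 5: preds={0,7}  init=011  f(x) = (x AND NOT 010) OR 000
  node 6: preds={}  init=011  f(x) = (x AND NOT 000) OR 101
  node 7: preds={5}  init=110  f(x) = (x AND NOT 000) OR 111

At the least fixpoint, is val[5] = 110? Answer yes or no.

no

Trace (11 dequeues):
  [1] u=0 | in 000 | out 111 | prev 011 | push {}
  [2] u=1 | in 111 | out 100 | prev 000 | push {}
  [3] u=2 | in 011 | out 011 | prev 000 | push {1}
  [4] u=3 | in 011 | out 101 | prev 000 | push {}
  [5] u=4 | in 000 | out 001 | ==
  [6] u=5 | in 111 | out 111 | prev 011 | push {2}
  [7] u=6 | in 000 | out 111 | prev 011 | push {}
  [8] u=7 | in 111 | out 111 | prev 110 | push {5}
  [9] u=1 | in 111 | out 100 | ==
  [10] u=2 | in 111 | out 011 | ==
  [11] u=5 | in 111 | out 111 | ==

Converged values:
  [0] 111
  [1] 100
  [2] 011
  [3] 101
  [4] 001
  [5] 111
  [6] 111
  [7] 111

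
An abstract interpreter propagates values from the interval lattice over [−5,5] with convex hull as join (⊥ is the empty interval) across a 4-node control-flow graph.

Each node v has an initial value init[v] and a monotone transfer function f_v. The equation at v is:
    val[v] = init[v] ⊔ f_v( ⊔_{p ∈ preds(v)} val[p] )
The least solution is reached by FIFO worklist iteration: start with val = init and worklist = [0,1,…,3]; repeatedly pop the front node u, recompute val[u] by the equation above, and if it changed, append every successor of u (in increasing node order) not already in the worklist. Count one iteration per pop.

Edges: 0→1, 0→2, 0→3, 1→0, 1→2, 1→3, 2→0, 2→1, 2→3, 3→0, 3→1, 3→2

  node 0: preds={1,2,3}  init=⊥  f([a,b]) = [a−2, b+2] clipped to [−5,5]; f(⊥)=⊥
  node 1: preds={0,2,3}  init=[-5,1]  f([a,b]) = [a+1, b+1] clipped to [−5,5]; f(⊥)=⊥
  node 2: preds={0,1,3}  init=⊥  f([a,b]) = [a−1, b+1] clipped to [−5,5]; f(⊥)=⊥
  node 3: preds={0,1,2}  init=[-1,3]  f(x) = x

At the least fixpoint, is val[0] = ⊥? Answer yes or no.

Iteration log — 7 steps:
  step 1. node 0  ⊔preds=[-5,3]  new=[-5,5]  old=⊥  +wl: 
  step 2. node 1  ⊔preds=[-5,5]  new=[-5,5]  old=[-5,1]  +wl: 0
  step 3. node 2  ⊔preds=[-5,5]  new=[-5,5]  old=⊥  +wl: 1
  step 4. node 3  ⊔preds=[-5,5]  new=[-5,5]  old=[-1,3]  +wl: 2
  step 5. node 0  ⊔preds=[-5,5]  new=[-5,5]  stable
  step 6. node 1  ⊔preds=[-5,5]  new=[-5,5]  stable
  step 7. node 2  ⊔preds=[-5,5]  new=[-5,5]  stable

Least fixpoint reached:
  node 0: [-5,5]
  node 1: [-5,5]
  node 2: [-5,5]
  node 3: [-5,5]

no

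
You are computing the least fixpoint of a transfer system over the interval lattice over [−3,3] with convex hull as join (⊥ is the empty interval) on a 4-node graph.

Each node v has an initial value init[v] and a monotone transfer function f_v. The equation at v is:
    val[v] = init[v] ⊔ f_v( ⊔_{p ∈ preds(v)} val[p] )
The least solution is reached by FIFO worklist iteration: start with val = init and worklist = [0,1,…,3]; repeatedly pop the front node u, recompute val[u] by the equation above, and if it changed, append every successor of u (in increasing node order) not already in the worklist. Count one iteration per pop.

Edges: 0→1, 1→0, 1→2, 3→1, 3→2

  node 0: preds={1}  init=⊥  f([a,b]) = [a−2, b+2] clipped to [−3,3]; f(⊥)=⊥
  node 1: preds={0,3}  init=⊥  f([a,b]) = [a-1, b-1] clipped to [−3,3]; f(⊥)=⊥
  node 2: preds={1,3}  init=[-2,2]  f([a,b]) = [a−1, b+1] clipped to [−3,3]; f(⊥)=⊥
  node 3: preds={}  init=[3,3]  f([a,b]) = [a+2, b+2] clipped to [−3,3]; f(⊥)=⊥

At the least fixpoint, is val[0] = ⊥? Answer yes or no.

Trace (11 dequeues):
  [1] u=0 | in ⊥ | out ⊥ | ==
  [2] u=1 | in [3,3] | out [2,2] | prev ⊥ | push {0}
  [3] u=2 | in [2,3] | out [-2,3] | prev [-2,2] | push {}
  [4] u=3 | in ⊥ | out [3,3] | ==
  [5] u=0 | in [2,2] | out [0,3] | prev ⊥ | push {1}
  [6] u=1 | in [0,3] | out [-1,2] | prev [2,2] | push {0,2}
  [7] u=0 | in [-1,2] | out [-3,3] | prev [0,3] | push {1}
  [8] u=2 | in [-1,3] | out [-2,3] | ==
  [9] u=1 | in [-3,3] | out [-3,2] | prev [-1,2] | push {0,2}
  [10] u=0 | in [-3,2] | out [-3,3] | ==
  [11] u=2 | in [-3,3] | out [-3,3] | prev [-2,3] | push {}

Converged values:
  [0] [-3,3]
  [1] [-3,2]
  [2] [-3,3]
  [3] [3,3]

no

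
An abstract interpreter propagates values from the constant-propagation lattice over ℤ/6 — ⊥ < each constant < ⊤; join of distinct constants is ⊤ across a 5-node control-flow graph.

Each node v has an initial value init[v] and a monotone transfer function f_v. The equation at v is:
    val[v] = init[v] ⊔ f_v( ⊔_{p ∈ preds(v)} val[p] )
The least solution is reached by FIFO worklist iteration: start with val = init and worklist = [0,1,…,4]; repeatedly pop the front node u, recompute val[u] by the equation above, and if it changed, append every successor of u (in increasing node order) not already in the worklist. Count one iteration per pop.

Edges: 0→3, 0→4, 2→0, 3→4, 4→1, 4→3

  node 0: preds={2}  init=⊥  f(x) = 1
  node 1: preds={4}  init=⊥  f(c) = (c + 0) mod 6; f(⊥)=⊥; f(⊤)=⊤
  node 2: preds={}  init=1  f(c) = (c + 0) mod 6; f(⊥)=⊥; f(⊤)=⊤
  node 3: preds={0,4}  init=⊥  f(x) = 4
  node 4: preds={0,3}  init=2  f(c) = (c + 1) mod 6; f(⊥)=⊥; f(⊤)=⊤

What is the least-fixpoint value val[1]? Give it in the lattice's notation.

Trace (7 dequeues):
  [1] u=0 | in 1 | out 1 | prev ⊥ | push {}
  [2] u=1 | in 2 | out 2 | prev ⊥ | push {}
  [3] u=2 | in ⊥ | out 1 | ==
  [4] u=3 | in ⊤ | out 4 | prev ⊥ | push {}
  [5] u=4 | in ⊤ | out ⊤ | prev 2 | push {1,3}
  [6] u=1 | in ⊤ | out ⊤ | prev 2 | push {}
  [7] u=3 | in ⊤ | out 4 | ==

Converged values:
  [0] 1
  [1] ⊤
  [2] 1
  [3] 4
  [4] ⊤

⊤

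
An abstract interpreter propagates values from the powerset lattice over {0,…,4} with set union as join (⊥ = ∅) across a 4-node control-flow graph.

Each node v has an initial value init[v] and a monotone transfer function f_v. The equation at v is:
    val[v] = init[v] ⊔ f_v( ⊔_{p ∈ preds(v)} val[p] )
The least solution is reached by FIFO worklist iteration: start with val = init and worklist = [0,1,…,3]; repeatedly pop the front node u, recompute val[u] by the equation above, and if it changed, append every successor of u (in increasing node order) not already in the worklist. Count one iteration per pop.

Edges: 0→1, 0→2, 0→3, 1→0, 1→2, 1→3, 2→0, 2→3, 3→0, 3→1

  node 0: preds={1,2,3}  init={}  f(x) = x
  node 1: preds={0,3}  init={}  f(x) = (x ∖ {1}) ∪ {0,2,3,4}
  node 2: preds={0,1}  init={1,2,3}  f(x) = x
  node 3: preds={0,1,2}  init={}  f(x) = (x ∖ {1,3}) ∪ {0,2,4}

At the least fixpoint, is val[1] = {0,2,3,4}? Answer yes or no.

yes

Iteration log — 8 steps:
  step 1. node 0  ⊔preds={1,2,3}  new={1,2,3}  old={}  +wl: 
  step 2. node 1  ⊔preds={1,2,3}  new={0,2,3,4}  old={}  +wl: 0
  step 3. node 2  ⊔preds={0,1,2,3,4}  new={0,1,2,3,4}  old={1,2,3}  +wl: 
  step 4. node 3  ⊔preds={0,1,2,3,4}  new={0,2,4}  old={}  +wl: 1
  step 5. node 0  ⊔preds={0,1,2,3,4}  new={0,1,2,3,4}  old={1,2,3}  +wl: 2,3
  step 6. node 1  ⊔preds={0,1,2,3,4}  new={0,2,3,4}  stable
  step 7. node 2  ⊔preds={0,1,2,3,4}  new={0,1,2,3,4}  stable
  step 8. node 3  ⊔preds={0,1,2,3,4}  new={0,2,4}  stable

Least fixpoint reached:
  node 0: {0,1,2,3,4}
  node 1: {0,2,3,4}
  node 2: {0,1,2,3,4}
  node 3: {0,2,4}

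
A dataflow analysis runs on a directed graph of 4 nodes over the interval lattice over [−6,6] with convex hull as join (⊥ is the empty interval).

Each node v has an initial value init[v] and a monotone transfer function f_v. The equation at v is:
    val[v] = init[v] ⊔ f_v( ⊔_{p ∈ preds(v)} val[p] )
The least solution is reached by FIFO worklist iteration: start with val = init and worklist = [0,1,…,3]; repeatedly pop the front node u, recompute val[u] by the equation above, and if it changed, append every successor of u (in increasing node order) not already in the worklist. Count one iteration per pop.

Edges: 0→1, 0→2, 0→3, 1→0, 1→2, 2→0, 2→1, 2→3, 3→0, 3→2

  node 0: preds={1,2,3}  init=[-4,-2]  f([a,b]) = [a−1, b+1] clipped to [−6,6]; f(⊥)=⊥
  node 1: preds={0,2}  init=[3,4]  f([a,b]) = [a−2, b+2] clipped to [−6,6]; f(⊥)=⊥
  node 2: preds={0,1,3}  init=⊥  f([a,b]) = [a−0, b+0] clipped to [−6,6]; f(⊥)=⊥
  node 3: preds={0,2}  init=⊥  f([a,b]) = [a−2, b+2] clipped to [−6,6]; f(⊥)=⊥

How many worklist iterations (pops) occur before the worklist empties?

8

Iteration log — 8 steps:
  step 1. node 0  ⊔preds=[3,4]  new=[-4,5]  old=[-4,-2]  +wl: 
  step 2. node 1  ⊔preds=[-4,5]  new=[-6,6]  old=[3,4]  +wl: 0
  step 3. node 2  ⊔preds=[-6,6]  new=[-6,6]  old=⊥  +wl: 1
  step 4. node 3  ⊔preds=[-6,6]  new=[-6,6]  old=⊥  +wl: 2
  step 5. node 0  ⊔preds=[-6,6]  new=[-6,6]  old=[-4,5]  +wl: 3
  step 6. node 1  ⊔preds=[-6,6]  new=[-6,6]  stable
  step 7. node 2  ⊔preds=[-6,6]  new=[-6,6]  stable
  step 8. node 3  ⊔preds=[-6,6]  new=[-6,6]  stable

Least fixpoint reached:
  node 0: [-6,6]
  node 1: [-6,6]
  node 2: [-6,6]
  node 3: [-6,6]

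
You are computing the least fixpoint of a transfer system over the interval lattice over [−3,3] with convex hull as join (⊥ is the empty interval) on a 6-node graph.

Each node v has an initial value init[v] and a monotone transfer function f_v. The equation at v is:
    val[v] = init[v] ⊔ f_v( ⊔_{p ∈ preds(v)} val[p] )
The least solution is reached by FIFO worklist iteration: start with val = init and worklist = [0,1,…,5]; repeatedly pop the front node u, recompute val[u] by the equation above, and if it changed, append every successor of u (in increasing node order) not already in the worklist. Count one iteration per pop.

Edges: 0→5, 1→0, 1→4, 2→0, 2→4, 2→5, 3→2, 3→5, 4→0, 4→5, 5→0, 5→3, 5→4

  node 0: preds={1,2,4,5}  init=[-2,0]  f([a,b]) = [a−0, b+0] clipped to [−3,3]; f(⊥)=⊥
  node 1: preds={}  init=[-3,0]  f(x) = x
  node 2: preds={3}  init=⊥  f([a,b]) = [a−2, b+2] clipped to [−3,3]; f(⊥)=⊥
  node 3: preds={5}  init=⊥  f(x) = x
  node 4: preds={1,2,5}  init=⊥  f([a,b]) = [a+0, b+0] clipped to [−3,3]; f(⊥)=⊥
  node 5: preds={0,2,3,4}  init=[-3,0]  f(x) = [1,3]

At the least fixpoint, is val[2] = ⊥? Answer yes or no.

Worklist (15 pops):
  #1 pop 0: in=[-3,0] → [-3,0] (was [-2,0]); enqueue []
  #2 pop 1: in=⊥ → [-3,0] (no change)
  #3 pop 2: in=⊥ → ⊥ (no change)
  #4 pop 3: in=[-3,0] → [-3,0] (was ⊥); enqueue [2]
  #5 pop 4: in=[-3,0] → [-3,0] (was ⊥); enqueue [0]
  #6 pop 5: in=[-3,0] → [-3,3] (was [-3,0]); enqueue [3,4]
  #7 pop 2: in=[-3,0] → [-3,2] (was ⊥); enqueue [5]
  #8 pop 0: in=[-3,3] → [-3,3] (was [-3,0]); enqueue []
  #9 pop 3: in=[-3,3] → [-3,3] (was [-3,0]); enqueue [2]
  #10 pop 4: in=[-3,3] → [-3,3] (was [-3,0]); enqueue [0]
  #11 pop 5: in=[-3,3] → [-3,3] (no change)
  #12 pop 2: in=[-3,3] → [-3,3] (was [-3,2]); enqueue [4,5]
  #13 pop 0: in=[-3,3] → [-3,3] (no change)
  #14 pop 4: in=[-3,3] → [-3,3] (no change)
  #15 pop 5: in=[-3,3] → [-3,3] (no change)

Fixpoint:
  val[0] = [-3,3]
  val[1] = [-3,0]
  val[2] = [-3,3]
  val[3] = [-3,3]
  val[4] = [-3,3]
  val[5] = [-3,3]

no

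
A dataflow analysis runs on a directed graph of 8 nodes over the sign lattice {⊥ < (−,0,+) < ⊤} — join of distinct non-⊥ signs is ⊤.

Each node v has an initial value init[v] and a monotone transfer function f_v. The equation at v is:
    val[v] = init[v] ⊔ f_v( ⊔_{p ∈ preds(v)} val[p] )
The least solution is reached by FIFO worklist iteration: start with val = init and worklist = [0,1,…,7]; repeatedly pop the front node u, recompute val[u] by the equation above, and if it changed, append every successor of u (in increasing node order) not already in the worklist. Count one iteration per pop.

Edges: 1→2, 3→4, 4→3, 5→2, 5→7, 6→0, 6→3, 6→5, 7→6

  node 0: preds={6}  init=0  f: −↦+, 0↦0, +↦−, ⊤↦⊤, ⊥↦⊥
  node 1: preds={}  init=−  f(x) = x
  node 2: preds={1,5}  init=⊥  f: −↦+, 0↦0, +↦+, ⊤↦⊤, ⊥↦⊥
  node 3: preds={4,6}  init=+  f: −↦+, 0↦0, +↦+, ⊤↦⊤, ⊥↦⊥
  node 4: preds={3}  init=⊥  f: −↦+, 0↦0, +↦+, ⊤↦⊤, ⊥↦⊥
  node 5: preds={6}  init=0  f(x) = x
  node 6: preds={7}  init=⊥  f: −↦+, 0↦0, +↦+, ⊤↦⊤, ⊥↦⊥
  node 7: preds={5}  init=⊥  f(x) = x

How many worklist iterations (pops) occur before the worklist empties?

15

Trace (15 dequeues):
  [1] u=0 | in ⊥ | out 0 | ==
  [2] u=1 | in ⊥ | out − | ==
  [3] u=2 | in ⊤ | out ⊤ | prev ⊥ | push {}
  [4] u=3 | in ⊥ | out + | ==
  [5] u=4 | in + | out + | prev ⊥ | push {3}
  [6] u=5 | in ⊥ | out 0 | ==
  [7] u=6 | in ⊥ | out ⊥ | ==
  [8] u=7 | in 0 | out 0 | prev ⊥ | push {6}
  [9] u=3 | in + | out + | ==
  [10] u=6 | in 0 | out 0 | prev ⊥ | push {0,3,5}
  [11] u=0 | in 0 | out 0 | ==
  [12] u=3 | in ⊤ | out ⊤ | prev + | push {4}
  [13] u=5 | in 0 | out 0 | ==
  [14] u=4 | in ⊤ | out ⊤ | prev + | push {3}
  [15] u=3 | in ⊤ | out ⊤ | ==

Converged values:
  [0] 0
  [1] −
  [2] ⊤
  [3] ⊤
  [4] ⊤
  [5] 0
  [6] 0
  [7] 0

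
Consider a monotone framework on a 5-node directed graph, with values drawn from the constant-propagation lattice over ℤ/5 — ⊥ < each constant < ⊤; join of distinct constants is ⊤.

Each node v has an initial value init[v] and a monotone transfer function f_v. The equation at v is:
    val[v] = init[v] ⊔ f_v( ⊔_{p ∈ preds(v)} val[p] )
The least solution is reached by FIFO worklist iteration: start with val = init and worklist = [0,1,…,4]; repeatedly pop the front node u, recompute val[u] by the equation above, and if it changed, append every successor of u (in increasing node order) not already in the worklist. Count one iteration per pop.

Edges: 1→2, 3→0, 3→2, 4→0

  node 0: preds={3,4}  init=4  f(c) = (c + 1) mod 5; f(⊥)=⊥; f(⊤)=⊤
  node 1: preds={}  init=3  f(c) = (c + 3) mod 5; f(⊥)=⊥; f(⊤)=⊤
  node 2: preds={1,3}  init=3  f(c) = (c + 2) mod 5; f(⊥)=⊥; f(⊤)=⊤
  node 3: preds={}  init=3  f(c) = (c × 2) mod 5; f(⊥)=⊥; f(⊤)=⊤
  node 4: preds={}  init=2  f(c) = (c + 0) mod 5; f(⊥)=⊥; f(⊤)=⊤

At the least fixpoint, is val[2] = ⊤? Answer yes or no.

yes

Trace (5 dequeues):
  [1] u=0 | in ⊤ | out ⊤ | prev 4 | push {}
  [2] u=1 | in ⊥ | out 3 | ==
  [3] u=2 | in 3 | out ⊤ | prev 3 | push {}
  [4] u=3 | in ⊥ | out 3 | ==
  [5] u=4 | in ⊥ | out 2 | ==

Converged values:
  [0] ⊤
  [1] 3
  [2] ⊤
  [3] 3
  [4] 2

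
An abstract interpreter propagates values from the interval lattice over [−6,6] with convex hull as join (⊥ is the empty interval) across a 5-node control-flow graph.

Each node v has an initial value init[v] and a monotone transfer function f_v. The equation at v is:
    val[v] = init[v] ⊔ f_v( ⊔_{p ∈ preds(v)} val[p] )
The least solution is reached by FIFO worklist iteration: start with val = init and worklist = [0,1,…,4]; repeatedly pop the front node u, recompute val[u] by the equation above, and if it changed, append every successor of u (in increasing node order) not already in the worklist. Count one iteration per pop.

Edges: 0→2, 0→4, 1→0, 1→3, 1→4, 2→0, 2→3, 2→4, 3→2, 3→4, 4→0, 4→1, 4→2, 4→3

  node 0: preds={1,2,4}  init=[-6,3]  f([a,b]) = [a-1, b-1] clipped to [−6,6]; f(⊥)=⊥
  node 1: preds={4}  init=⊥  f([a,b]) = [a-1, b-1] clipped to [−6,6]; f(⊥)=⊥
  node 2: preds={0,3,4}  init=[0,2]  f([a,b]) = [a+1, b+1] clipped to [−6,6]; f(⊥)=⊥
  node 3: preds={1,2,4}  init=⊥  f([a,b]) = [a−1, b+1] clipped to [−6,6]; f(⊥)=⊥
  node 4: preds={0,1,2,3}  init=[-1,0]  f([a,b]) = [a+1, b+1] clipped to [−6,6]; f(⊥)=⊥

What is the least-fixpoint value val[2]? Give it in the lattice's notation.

Worklist (12 pops):
  #1 pop 0: in=[-1,2] → [-6,3] (no change)
  #2 pop 1: in=[-1,0] → [-2,-1] (was ⊥); enqueue [0]
  #3 pop 2: in=[-6,3] → [-5,4] (was [0,2]); enqueue []
  #4 pop 3: in=[-5,4] → [-6,5] (was ⊥); enqueue [2]
  #5 pop 4: in=[-6,5] → [-5,6] (was [-1,0]); enqueue [1,3]
  #6 pop 0: in=[-5,6] → [-6,5] (was [-6,3]); enqueue [4]
  #7 pop 2: in=[-6,6] → [-5,6] (was [-5,4]); enqueue [0]
  #8 pop 1: in=[-5,6] → [-6,5] (was [-2,-1]); enqueue []
  #9 pop 3: in=[-6,6] → [-6,6] (was [-6,5]); enqueue [2]
  #10 pop 4: in=[-6,6] → [-5,6] (no change)
  #11 pop 0: in=[-6,6] → [-6,5] (no change)
  #12 pop 2: in=[-6,6] → [-5,6] (no change)

Fixpoint:
  val[0] = [-6,5]
  val[1] = [-6,5]
  val[2] = [-5,6]
  val[3] = [-6,6]
  val[4] = [-5,6]

[-5,6]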